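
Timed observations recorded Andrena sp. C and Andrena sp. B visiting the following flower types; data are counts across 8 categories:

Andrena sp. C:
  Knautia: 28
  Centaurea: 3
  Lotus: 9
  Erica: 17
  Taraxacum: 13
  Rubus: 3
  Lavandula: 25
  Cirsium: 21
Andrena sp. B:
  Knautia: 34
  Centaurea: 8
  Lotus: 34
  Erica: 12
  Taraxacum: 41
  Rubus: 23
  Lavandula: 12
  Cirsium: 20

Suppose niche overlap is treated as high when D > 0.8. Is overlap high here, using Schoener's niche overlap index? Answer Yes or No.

Proportions for Andrena sp. C (n=119): 28/119=0.2353, 3/119=0.0252, 9/119=0.0756, 17/119=0.1429, 13/119=0.1092, 3/119=0.0252, 25/119=0.2101, 21/119=0.1765
Proportions for Andrena sp. B (n=184): 34/184=0.1848, 8/184=0.0435, 34/184=0.1848, 12/184=0.0652, 41/184=0.2228, 23/184=0.1250, 12/184=0.0652, 20/184=0.1087
Σ|p₁ᵢ − p₂ᵢ| = 0.0505 + 0.0183 + 0.1092 + 0.0777 + 0.1136 + 0.0998 + 0.1449 + 0.0678 = 0.6818
D = 1 − ½ × 0.6818 = 1 − 0.34090 = 0.65910
D = 0.65910 < 0.8 → No.

No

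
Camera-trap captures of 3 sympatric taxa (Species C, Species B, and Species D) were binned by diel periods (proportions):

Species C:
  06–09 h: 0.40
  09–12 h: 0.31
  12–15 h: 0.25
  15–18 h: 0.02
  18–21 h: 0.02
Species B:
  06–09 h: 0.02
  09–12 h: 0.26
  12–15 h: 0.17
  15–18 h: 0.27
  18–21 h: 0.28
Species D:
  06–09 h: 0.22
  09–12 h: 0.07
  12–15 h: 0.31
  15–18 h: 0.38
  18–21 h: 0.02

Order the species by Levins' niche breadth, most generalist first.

Σp_Cᵢ² = 0.40² + 0.31² + 0.25² + 0.02² + 0.02² = 0.1600 + 0.0961 + 0.0625 + 0.0004 + 0.0004 = 0.3194
B_C = 1 / 0.3194 = 3.1309
Σp_Bᵢ² = 0.02² + 0.26² + 0.17² + 0.27² + 0.28² = 0.0004 + 0.0676 + 0.0289 + 0.0729 + 0.0784 = 0.2482
B_B = 1 / 0.2482 = 4.0290
Σp_Dᵢ² = 0.22² + 0.07² + 0.31² + 0.38² + 0.02² = 0.0484 + 0.0049 + 0.0961 + 0.1444 + 0.0004 = 0.2942
B_D = 1 / 0.2942 = 3.3990
Ranking by B (broadest → narrowest): Species B (4.03) > Species D (3.40) > Species C (3.13)

Species B > Species D > Species C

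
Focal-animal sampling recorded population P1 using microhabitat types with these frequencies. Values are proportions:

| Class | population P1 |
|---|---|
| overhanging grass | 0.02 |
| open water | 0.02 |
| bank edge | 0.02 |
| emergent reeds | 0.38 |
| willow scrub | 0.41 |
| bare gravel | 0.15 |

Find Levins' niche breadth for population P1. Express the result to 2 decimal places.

Σpᵢ² = 0.02² + 0.02² + 0.02² + 0.38² + 0.41² + 0.15² = 0.0004 + 0.0004 + 0.0004 + 0.1444 + 0.1681 + 0.0225 = 0.3362
B = 1 / 0.3362 = 2.9744

2.97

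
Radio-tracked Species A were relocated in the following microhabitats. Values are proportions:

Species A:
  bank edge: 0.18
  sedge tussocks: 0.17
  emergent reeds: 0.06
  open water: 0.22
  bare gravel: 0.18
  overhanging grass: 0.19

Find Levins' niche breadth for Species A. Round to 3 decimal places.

Σpᵢ² = 0.18² + 0.17² + 0.06² + 0.22² + 0.18² + 0.19² = 0.0324 + 0.0289 + 0.0036 + 0.0484 + 0.0324 + 0.0361 = 0.1818
B = 1 / 0.1818 = 5.50055

5.501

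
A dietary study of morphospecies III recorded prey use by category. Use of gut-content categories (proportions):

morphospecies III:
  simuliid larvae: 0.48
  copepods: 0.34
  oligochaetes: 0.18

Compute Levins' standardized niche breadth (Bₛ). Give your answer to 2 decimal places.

Σpᵢ² = 0.48² + 0.34² + 0.18² = 0.2304 + 0.1156 + 0.0324 = 0.3784
B = 1 / 0.3784 = 2.6427
Bₛ = (B − 1)/(n − 1) = (2.6427 − 1)/(3 − 1) = 1.6427/2 = 0.8214

0.82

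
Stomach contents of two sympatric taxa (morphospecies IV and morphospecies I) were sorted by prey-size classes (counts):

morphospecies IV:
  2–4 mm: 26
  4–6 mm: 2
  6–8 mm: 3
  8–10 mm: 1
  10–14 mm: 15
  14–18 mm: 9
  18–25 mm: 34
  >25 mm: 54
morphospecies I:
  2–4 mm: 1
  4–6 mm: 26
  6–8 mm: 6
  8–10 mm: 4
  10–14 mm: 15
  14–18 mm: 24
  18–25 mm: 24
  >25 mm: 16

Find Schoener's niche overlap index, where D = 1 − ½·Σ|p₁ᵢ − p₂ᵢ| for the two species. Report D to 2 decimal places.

Proportions for morphospecies IV (n=144): 26/144=0.1806, 2/144=0.0139, 3/144=0.0208, 1/144=0.0069, 15/144=0.1042, 9/144=0.0625, 34/144=0.2361, 54/144=0.3750
Proportions for morphospecies I (n=116): 1/116=0.0086, 26/116=0.2241, 6/116=0.0517, 4/116=0.0345, 15/116=0.1293, 24/116=0.2069, 24/116=0.2069, 16/116=0.1379
Σ|p₁ᵢ − p₂ᵢ| = 0.1720 + 0.2102 + 0.0309 + 0.0276 + 0.0251 + 0.1444 + 0.0292 + 0.2371 = 0.8765
D = 1 − ½ × 0.8765 = 1 − 0.43825 = 0.56175

0.56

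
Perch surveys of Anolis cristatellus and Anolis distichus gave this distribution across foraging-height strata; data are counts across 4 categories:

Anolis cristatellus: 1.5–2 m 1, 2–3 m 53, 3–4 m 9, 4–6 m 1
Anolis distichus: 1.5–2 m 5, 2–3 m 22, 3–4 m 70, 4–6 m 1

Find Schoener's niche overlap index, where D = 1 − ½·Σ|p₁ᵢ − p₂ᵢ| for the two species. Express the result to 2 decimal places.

0.39

Proportions for Anolis cristatellus (n=64): 1/64=0.0156, 53/64=0.8281, 9/64=0.1406, 1/64=0.0156
Proportions for Anolis distichus (n=98): 5/98=0.0510, 22/98=0.2245, 70/98=0.7143, 1/98=0.0102
Σ|p₁ᵢ − p₂ᵢ| = 0.0354 + 0.6036 + 0.5737 + 0.0054 = 1.2181
D = 1 − ½ × 1.2181 = 1 − 0.60905 = 0.39095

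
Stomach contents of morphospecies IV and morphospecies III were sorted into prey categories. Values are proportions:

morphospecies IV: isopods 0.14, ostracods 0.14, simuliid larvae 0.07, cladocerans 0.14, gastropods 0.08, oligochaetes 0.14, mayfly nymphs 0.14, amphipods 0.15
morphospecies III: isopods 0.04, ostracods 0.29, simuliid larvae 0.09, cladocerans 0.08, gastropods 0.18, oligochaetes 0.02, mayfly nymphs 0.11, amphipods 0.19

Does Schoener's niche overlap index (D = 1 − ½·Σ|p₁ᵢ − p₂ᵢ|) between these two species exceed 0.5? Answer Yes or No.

Yes

Σ|p₁ᵢ − p₂ᵢ| = 0.10 + 0.15 + 0.02 + 0.06 + 0.10 + 0.12 + 0.03 + 0.04 = 0.62
D = 1 − ½ × 0.62 = 1 − 0.310 = 0.6900
D = 0.6900 > 0.5 → Yes.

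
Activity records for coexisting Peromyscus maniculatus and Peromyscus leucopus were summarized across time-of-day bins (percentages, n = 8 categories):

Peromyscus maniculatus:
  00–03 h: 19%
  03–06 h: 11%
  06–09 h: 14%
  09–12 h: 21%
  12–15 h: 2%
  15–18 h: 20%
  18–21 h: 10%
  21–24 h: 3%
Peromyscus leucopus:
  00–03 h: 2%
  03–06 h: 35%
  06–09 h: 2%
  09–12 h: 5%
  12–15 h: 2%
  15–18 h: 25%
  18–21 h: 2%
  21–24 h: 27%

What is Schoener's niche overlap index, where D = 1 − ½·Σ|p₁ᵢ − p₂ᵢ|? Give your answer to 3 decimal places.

0.470

Convert percentages to proportions (divide by 100).
Σ|p₁ᵢ − p₂ᵢ| = 0.17 + 0.24 + 0.12 + 0.16 + 0.00 + 0.05 + 0.08 + 0.24 = 1.06
D = 1 − ½ × 1.06 = 1 − 0.530 = 0.47000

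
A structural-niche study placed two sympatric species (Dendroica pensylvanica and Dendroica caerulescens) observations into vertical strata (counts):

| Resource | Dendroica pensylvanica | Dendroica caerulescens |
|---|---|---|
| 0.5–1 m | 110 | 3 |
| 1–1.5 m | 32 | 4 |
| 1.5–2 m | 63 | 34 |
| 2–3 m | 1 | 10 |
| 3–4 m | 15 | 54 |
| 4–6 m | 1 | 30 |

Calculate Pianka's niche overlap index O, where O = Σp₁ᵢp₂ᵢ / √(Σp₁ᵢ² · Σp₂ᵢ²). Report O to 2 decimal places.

0.37

Proportions for Dendroica pensylvanica (n=222): 110/222=0.4955, 32/222=0.1441, 63/222=0.2838, 1/222=0.0045, 15/222=0.0676, 1/222=0.0045
Proportions for Dendroica caerulescens (n=135): 3/135=0.0222, 4/135=0.0296, 34/135=0.2519, 10/135=0.0741, 54/135=0.4000, 30/135=0.2222
Σ p₁ᵢp₂ᵢ = 0.011000 + 0.004265 + 0.071489 + 0.000333 + 0.027040 + 0.001000 = 0.115127
Σp_1ᵢ² = 0.4955² + 0.1441² + 0.2838² + 0.0045² + 0.0676² + 0.0045² = 0.245520 + 0.020765 + 0.080542 + 0.000020 + 0.004570 + 0.000020 = 0.351437
Σp_2ᵢ² = 0.0222² + 0.0296² + 0.2519² + 0.0741² + 0.4000² + 0.2222² = 0.000493 + 0.000876 + 0.063454 + 0.005491 + 0.160000 + 0.049373 = 0.279687
O = 0.115127 / √(0.351437 × 0.279687) = 0.115127 / 0.3135161 = 0.3672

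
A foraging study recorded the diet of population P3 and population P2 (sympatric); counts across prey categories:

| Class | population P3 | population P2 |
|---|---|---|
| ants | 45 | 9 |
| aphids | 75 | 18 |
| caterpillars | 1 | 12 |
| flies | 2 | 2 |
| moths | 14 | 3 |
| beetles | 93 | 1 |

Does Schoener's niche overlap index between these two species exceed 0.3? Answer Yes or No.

Proportions for population P3 (n=230): 45/230=0.1957, 75/230=0.3261, 1/230=0.0043, 2/230=0.0087, 14/230=0.0609, 93/230=0.4043
Proportions for population P2 (n=45): 9/45=0.2000, 18/45=0.4000, 12/45=0.2667, 2/45=0.0444, 3/45=0.0667, 1/45=0.0222
Σ|p₁ᵢ − p₂ᵢ| = 0.0043 + 0.0739 + 0.2624 + 0.0357 + 0.0058 + 0.3821 = 0.7642
D = 1 − ½ × 0.7642 = 1 − 0.38210 = 0.61790
D = 0.61790 > 0.3 → Yes.

Yes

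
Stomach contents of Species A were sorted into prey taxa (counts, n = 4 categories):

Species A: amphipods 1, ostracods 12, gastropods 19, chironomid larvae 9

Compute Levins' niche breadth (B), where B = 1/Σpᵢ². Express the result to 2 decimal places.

Proportions for Species A (n=41): 1/41=0.0244, 12/41=0.2927, 19/41=0.4634, 9/41=0.2195
Σpᵢ² = 0.0244² + 0.2927² + 0.4634² + 0.2195² = 0.000595 + 0.085673 + 0.214740 + 0.048180 = 0.349188
B = 1 / 0.349188 = 2.8638

2.86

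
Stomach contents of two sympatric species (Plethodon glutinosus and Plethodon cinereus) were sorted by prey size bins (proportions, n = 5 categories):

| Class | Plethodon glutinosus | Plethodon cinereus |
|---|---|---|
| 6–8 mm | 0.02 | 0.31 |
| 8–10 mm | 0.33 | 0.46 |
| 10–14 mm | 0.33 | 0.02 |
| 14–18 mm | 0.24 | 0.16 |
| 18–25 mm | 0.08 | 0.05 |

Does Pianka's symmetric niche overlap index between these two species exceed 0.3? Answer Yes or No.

Yes

Σ p₁ᵢp₂ᵢ = 0.0062 + 0.1518 + 0.0066 + 0.0384 + 0.0040 = 0.2070
Σp_1ᵢ² = 0.02² + 0.33² + 0.33² + 0.24² + 0.08² = 0.0004 + 0.1089 + 0.1089 + 0.0576 + 0.0064 = 0.2822
Σp_2ᵢ² = 0.31² + 0.46² + 0.02² + 0.16² + 0.05² = 0.0961 + 0.2116 + 0.0004 + 0.0256 + 0.0025 = 0.3362
O = 0.2070 / √(0.2822 × 0.3362) = 0.2070 / 0.30802 = 0.6720
O = 0.6720 > 0.3 → Yes.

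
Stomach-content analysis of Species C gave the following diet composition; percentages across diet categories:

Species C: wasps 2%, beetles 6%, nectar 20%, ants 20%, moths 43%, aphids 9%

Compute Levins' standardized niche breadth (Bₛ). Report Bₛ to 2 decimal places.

0.52

Convert percentages to proportions (divide by 100).
Σpᵢ² = 0.02² + 0.06² + 0.20² + 0.20² + 0.43² + 0.09² = 0.0004 + 0.0036 + 0.0400 + 0.0400 + 0.1849 + 0.0081 = 0.2770
B = 1 / 0.2770 = 3.6101
Bₛ = (B − 1)/(n − 1) = (3.6101 − 1)/(6 − 1) = 2.6101/5 = 0.5220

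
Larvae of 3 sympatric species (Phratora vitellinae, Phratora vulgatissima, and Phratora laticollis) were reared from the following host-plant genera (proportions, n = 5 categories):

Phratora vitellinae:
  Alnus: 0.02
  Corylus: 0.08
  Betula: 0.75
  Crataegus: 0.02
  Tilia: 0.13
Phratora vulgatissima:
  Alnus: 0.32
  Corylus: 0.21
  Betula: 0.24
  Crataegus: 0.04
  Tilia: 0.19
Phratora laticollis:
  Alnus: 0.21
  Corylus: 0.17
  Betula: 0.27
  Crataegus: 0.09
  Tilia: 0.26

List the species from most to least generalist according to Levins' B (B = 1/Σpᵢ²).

Phratora laticollis > Phratora vulgatissima > Phratora vitellinae

Σp_viteᵢ² = 0.02² + 0.08² + 0.75² + 0.02² + 0.13² = 0.0004 + 0.0064 + 0.5625 + 0.0004 + 0.0169 = 0.5866
B_vite = 1 / 0.5866 = 1.7047
Σp_vulgᵢ² = 0.32² + 0.21² + 0.24² + 0.04² + 0.19² = 0.1024 + 0.0441 + 0.0576 + 0.0016 + 0.0361 = 0.2418
B_vulg = 1 / 0.2418 = 4.1356
Σp_latiᵢ² = 0.21² + 0.17² + 0.27² + 0.09² + 0.26² = 0.0441 + 0.0289 + 0.0729 + 0.0081 + 0.0676 = 0.2216
B_lati = 1 / 0.2216 = 4.5126
Ranking by B (broadest → narrowest): Phratora laticollis (4.51) > Phratora vulgatissima (4.14) > Phratora vitellinae (1.70)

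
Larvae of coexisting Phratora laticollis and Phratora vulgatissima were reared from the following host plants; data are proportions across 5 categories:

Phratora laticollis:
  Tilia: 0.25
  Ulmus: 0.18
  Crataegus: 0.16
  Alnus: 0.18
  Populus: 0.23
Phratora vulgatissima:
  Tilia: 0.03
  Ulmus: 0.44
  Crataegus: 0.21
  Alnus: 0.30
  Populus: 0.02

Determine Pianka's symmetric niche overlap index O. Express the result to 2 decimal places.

0.69

Σ p₁ᵢp₂ᵢ = 0.0075 + 0.0792 + 0.0336 + 0.0540 + 0.0046 = 0.1789
Σp_1ᵢ² = 0.25² + 0.18² + 0.16² + 0.18² + 0.23² = 0.0625 + 0.0324 + 0.0256 + 0.0324 + 0.0529 = 0.2058
Σp_2ᵢ² = 0.03² + 0.44² + 0.21² + 0.30² + 0.02² = 0.0009 + 0.1936 + 0.0441 + 0.0900 + 0.0004 = 0.3290
O = 0.1789 / √(0.2058 × 0.3290) = 0.1789 / 0.26021 = 0.6875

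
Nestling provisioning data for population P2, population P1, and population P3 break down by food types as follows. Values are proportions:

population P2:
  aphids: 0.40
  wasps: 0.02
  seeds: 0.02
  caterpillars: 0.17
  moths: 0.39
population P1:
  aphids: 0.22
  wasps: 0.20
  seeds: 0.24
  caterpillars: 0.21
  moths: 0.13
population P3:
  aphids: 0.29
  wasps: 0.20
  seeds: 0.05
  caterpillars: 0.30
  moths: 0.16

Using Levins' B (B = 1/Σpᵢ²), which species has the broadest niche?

population P1

Σp_P2ᵢ² = 0.40² + 0.02² + 0.02² + 0.17² + 0.39² = 0.1600 + 0.0004 + 0.0004 + 0.0289 + 0.1521 = 0.3418
B_P2 = 1 / 0.3418 = 2.9257
Σp_P1ᵢ² = 0.22² + 0.20² + 0.24² + 0.21² + 0.13² = 0.0484 + 0.0400 + 0.0576 + 0.0441 + 0.0169 = 0.2070
B_P1 = 1 / 0.2070 = 4.8309
Σp_P3ᵢ² = 0.29² + 0.20² + 0.05² + 0.30² + 0.16² = 0.0841 + 0.0400 + 0.0025 + 0.0900 + 0.0256 = 0.2422
B_P3 = 1 / 0.2422 = 4.1288
Highest B → broadest niche (most generalist): population P1 (B = 4.83).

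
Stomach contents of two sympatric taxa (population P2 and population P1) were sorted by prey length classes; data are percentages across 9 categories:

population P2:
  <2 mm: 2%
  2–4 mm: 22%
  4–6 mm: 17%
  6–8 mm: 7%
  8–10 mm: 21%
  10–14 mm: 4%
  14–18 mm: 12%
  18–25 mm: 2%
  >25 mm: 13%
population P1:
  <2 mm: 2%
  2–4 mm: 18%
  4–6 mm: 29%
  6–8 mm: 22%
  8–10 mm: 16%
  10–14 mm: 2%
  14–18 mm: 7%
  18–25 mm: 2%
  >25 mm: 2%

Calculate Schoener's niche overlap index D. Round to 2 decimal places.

Convert percentages to proportions (divide by 100).
Σ|p₁ᵢ − p₂ᵢ| = 0.00 + 0.04 + 0.12 + 0.15 + 0.05 + 0.02 + 0.05 + 0.00 + 0.11 = 0.54
D = 1 − ½ × 0.54 = 1 − 0.270 = 0.7300

0.73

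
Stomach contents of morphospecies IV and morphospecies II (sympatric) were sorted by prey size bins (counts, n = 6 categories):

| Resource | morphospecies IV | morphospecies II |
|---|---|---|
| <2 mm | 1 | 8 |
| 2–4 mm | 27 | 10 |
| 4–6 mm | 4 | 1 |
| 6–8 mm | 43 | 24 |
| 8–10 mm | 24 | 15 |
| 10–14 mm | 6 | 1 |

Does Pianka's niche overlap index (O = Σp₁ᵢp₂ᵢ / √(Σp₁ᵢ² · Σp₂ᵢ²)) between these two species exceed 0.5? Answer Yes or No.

Yes

Proportions for morphospecies IV (n=105): 1/105=0.0095, 27/105=0.2571, 4/105=0.0381, 43/105=0.4095, 24/105=0.2286, 6/105=0.0571
Proportions for morphospecies II (n=59): 8/59=0.1356, 10/59=0.1695, 1/59=0.0169, 24/59=0.4068, 15/59=0.2542, 1/59=0.0169
Σ p₁ᵢp₂ᵢ = 0.001288 + 0.043578 + 0.000644 + 0.166585 + 0.058110 + 0.000965 = 0.271170
Σp_1ᵢ² = 0.0095² + 0.2571² + 0.0381² + 0.4095² + 0.2286² + 0.0571² = 0.000090 + 0.066100 + 0.001452 + 0.167690 + 0.052258 + 0.003260 = 0.290850
Σp_2ᵢ² = 0.1356² + 0.1695² + 0.0169² + 0.4068² + 0.2542² + 0.0169² = 0.018387 + 0.028730 + 0.000286 + 0.165486 + 0.064618 + 0.000286 = 0.277793
O = 0.271170 / √(0.290850 × 0.277793) = 0.271170 / 0.2842465 = 0.9540
O = 0.9540 > 0.5 → Yes.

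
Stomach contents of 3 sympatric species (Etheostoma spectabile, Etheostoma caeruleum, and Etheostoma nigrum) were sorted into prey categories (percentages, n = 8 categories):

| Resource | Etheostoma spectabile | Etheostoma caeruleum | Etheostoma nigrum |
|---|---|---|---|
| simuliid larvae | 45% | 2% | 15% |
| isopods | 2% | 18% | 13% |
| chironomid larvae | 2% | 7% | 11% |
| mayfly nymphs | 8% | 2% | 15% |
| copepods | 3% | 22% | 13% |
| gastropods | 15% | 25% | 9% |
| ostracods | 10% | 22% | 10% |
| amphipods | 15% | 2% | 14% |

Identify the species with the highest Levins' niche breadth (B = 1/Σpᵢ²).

Convert percentages to proportions (divide by 100).
Σp_specᵢ² = 0.45² + 0.02² + 0.02² + 0.08² + 0.03² + 0.15² + 0.10² + 0.15² = 0.2025 + 0.0004 + 0.0004 + 0.0064 + 0.0009 + 0.0225 + 0.0100 + 0.0225 = 0.2656
B_spec = 1 / 0.2656 = 3.7651
Σp_caerᵢ² = 0.02² + 0.18² + 0.07² + 0.02² + 0.22² + 0.25² + 0.22² + 0.02² = 0.0004 + 0.0324 + 0.0049 + 0.0004 + 0.0484 + 0.0625 + 0.0484 + 0.0004 = 0.1978
B_caer = 1 / 0.1978 = 5.0556
Σp_nigrᵢ² = 0.15² + 0.13² + 0.11² + 0.15² + 0.13² + 0.09² + 0.10² + 0.14² = 0.0225 + 0.0169 + 0.0121 + 0.0225 + 0.0169 + 0.0081 + 0.0100 + 0.0196 = 0.1286
B_nigr = 1 / 0.1286 = 7.7760
Highest B → broadest niche (most generalist): Etheostoma nigrum (B = 7.78).

Etheostoma nigrum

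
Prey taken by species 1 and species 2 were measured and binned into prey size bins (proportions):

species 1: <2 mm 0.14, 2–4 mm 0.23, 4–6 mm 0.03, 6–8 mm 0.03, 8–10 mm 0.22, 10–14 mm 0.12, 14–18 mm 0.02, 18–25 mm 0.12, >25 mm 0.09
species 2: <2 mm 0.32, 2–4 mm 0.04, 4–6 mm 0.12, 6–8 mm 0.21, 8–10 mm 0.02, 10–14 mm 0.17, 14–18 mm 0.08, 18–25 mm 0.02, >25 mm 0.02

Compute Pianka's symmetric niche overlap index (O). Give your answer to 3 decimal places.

0.530

Σ p₁ᵢp₂ᵢ = 0.0448 + 0.0092 + 0.0036 + 0.0063 + 0.0044 + 0.0204 + 0.0016 + 0.0024 + 0.0018 = 0.0945
Σp_1ᵢ² = 0.14² + 0.23² + 0.03² + 0.03² + 0.22² + 0.12² + 0.02² + 0.12² + 0.09² = 0.0196 + 0.0529 + 0.0009 + 0.0009 + 0.0484 + 0.0144 + 0.0004 + 0.0144 + 0.0081 = 0.1600
Σp_2ᵢ² = 0.32² + 0.04² + 0.12² + 0.21² + 0.02² + 0.17² + 0.08² + 0.02² + 0.02² = 0.1024 + 0.0016 + 0.0144 + 0.0441 + 0.0004 + 0.0289 + 0.0064 + 0.0004 + 0.0004 = 0.1990
O = 0.0945 / √(0.1600 × 0.1990) = 0.0945 / 0.178438 = 0.52960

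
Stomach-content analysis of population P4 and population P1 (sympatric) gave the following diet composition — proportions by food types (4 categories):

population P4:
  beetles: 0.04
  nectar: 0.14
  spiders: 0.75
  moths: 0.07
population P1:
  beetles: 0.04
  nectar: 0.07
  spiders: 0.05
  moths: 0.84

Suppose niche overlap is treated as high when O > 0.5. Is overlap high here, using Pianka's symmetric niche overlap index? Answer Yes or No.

Σ p₁ᵢp₂ᵢ = 0.0016 + 0.0098 + 0.0375 + 0.0588 = 0.1077
Σp_1ᵢ² = 0.04² + 0.14² + 0.75² + 0.07² = 0.0016 + 0.0196 + 0.5625 + 0.0049 = 0.5886
Σp_2ᵢ² = 0.04² + 0.07² + 0.05² + 0.84² = 0.0016 + 0.0049 + 0.0025 + 0.7056 = 0.7146
O = 0.1077 / √(0.5886 × 0.7146) = 0.1077 / 0.64855 = 0.1661
O = 0.1661 < 0.5 → No.

No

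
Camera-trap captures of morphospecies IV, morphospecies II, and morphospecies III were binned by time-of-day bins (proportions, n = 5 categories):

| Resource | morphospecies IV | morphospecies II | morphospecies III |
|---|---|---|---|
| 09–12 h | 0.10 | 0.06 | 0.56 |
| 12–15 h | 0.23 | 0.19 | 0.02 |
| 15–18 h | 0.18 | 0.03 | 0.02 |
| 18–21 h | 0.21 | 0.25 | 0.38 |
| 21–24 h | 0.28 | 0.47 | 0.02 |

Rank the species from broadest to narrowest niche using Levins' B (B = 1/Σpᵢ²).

morphospecies IV > morphospecies II > morphospecies III

Σp_IVᵢ² = 0.10² + 0.23² + 0.18² + 0.21² + 0.28² = 0.0100 + 0.0529 + 0.0324 + 0.0441 + 0.0784 = 0.2178
B_IV = 1 / 0.2178 = 4.5914
Σp_IIᵢ² = 0.06² + 0.19² + 0.03² + 0.25² + 0.47² = 0.0036 + 0.0361 + 0.0009 + 0.0625 + 0.2209 = 0.3240
B_II = 1 / 0.3240 = 3.0864
Σp_IIIᵢ² = 0.56² + 0.02² + 0.02² + 0.38² + 0.02² = 0.3136 + 0.0004 + 0.0004 + 0.1444 + 0.0004 = 0.4592
B_III = 1 / 0.4592 = 2.1777
Ranking by B (broadest → narrowest): morphospecies IV (4.59) > morphospecies II (3.09) > morphospecies III (2.18)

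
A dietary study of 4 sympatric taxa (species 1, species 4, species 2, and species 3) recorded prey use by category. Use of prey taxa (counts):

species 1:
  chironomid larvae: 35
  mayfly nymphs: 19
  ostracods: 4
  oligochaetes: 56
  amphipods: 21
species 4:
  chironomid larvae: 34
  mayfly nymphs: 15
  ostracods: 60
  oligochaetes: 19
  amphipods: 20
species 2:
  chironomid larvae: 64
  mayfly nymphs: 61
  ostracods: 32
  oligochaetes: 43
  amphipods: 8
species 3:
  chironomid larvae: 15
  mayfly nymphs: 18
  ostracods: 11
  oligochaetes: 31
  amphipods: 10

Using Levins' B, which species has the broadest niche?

Proportions for species 1 (n=135): 35/135=0.2593, 19/135=0.1407, 4/135=0.0296, 56/135=0.4148, 21/135=0.1556
Proportions for species 4 (n=148): 34/148=0.2297, 15/148=0.1014, 60/148=0.4054, 19/148=0.1284, 20/148=0.1351
Proportions for species 2 (n=208): 64/208=0.3077, 61/208=0.2933, 32/208=0.1538, 43/208=0.2067, 8/208=0.0385
Proportions for species 3 (n=85): 15/85=0.1765, 18/85=0.2118, 11/85=0.1294, 31/85=0.3647, 10/85=0.1176
Σp_1ᵢ² = 0.2593² + 0.1407² + 0.0296² + 0.4148² + 0.1556² = 0.067236 + 0.019796 + 0.000876 + 0.172059 + 0.024211 = 0.284178
B_1 = 1 / 0.284178 = 3.5189
Σp_4ᵢ² = 0.2297² + 0.1014² + 0.4054² + 0.1284² + 0.1351² = 0.052762 + 0.010282 + 0.164349 + 0.016487 + 0.018252 = 0.262132
B_4 = 1 / 0.262132 = 3.8149
Σp_2ᵢ² = 0.3077² + 0.2933² + 0.1538² + 0.2067² + 0.0385² = 0.094679 + 0.086025 + 0.023654 + 0.042725 + 0.001482 = 0.248565
B_2 = 1 / 0.248565 = 4.0231
Σp_3ᵢ² = 0.1765² + 0.2118² + 0.1294² + 0.3647² + 0.1176² = 0.031152 + 0.044859 + 0.016744 + 0.133006 + 0.013830 = 0.239591
B_3 = 1 / 0.239591 = 4.1738
Highest B → broadest niche (most generalist): species 3 (B = 4.17).

species 3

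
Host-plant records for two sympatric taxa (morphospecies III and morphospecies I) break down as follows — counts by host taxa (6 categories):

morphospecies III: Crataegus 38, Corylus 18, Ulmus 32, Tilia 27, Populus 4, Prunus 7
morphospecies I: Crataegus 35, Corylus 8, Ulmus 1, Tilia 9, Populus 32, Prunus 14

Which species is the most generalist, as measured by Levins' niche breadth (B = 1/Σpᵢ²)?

Proportions for morphospecies III (n=126): 38/126=0.3016, 18/126=0.1429, 32/126=0.2540, 27/126=0.2143, 4/126=0.0317, 7/126=0.0556
Proportions for morphospecies I (n=99): 35/99=0.3535, 8/99=0.0808, 1/99=0.0101, 9/99=0.0909, 32/99=0.3232, 14/99=0.1414
Σp_IIIᵢ² = 0.3016² + 0.1429² + 0.2540² + 0.2143² + 0.0317² + 0.0556² = 0.090963 + 0.020420 + 0.064516 + 0.045924 + 0.001005 + 0.003091 = 0.225919
B_III = 1 / 0.225919 = 4.4264
Σp_Iᵢ² = 0.3535² + 0.0808² + 0.0101² + 0.0909² + 0.3232² + 0.1414² = 0.124962 + 0.006529 + 0.000102 + 0.008263 + 0.104458 + 0.019994 = 0.264308
B_I = 1 / 0.264308 = 3.7835
Highest B → broadest niche (most generalist): morphospecies III (B = 4.43).

morphospecies III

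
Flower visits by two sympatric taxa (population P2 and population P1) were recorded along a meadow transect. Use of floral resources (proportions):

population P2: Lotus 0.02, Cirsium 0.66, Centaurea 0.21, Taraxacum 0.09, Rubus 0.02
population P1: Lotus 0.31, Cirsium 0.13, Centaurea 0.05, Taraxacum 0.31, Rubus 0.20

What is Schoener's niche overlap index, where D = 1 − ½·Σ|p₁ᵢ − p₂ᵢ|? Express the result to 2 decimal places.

0.31

Σ|p₁ᵢ − p₂ᵢ| = 0.29 + 0.53 + 0.16 + 0.22 + 0.18 = 1.38
D = 1 − ½ × 1.38 = 1 − 0.690 = 0.3100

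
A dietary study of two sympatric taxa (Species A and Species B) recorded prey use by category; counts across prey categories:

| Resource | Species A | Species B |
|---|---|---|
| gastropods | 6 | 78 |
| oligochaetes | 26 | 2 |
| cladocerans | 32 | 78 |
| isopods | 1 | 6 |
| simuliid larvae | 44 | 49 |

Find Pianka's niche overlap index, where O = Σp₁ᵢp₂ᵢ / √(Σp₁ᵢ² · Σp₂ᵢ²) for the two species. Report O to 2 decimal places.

0.71

Proportions for Species A (n=109): 6/109=0.0550, 26/109=0.2385, 32/109=0.2936, 1/109=0.0092, 44/109=0.4037
Proportions for Species B (n=213): 78/213=0.3662, 2/213=0.0094, 78/213=0.3662, 6/213=0.0282, 49/213=0.2300
Σ p₁ᵢp₂ᵢ = 0.020141 + 0.002242 + 0.107516 + 0.000259 + 0.092851 = 0.223009
Σp_1ᵢ² = 0.0550² + 0.2385² + 0.2936² + 0.0092² + 0.4037² = 0.003025 + 0.056882 + 0.086201 + 0.000085 + 0.162974 = 0.309167
Σp_2ᵢ² = 0.3662² + 0.0094² + 0.3662² + 0.0282² + 0.2300² = 0.134102 + 0.000088 + 0.134102 + 0.000795 + 0.052900 = 0.321987
O = 0.223009 / √(0.309167 × 0.321987) = 0.223009 / 0.3155119 = 0.7068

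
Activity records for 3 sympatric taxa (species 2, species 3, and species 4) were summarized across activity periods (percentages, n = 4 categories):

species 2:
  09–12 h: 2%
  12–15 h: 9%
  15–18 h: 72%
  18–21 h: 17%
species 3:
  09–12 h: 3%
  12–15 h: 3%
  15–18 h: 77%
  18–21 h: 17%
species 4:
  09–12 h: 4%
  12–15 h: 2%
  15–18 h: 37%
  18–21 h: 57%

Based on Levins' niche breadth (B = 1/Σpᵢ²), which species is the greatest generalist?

species 4

Convert percentages to proportions (divide by 100).
Σp_2ᵢ² = 0.02² + 0.09² + 0.72² + 0.17² = 0.0004 + 0.0081 + 0.5184 + 0.0289 = 0.5558
B_2 = 1 / 0.5558 = 1.7992
Σp_3ᵢ² = 0.03² + 0.03² + 0.77² + 0.17² = 0.0009 + 0.0009 + 0.5929 + 0.0289 = 0.6236
B_3 = 1 / 0.6236 = 1.6036
Σp_4ᵢ² = 0.04² + 0.02² + 0.37² + 0.57² = 0.0016 + 0.0004 + 0.1369 + 0.3249 = 0.4638
B_4 = 1 / 0.4638 = 2.1561
Highest B → broadest niche (most generalist): species 4 (B = 2.16).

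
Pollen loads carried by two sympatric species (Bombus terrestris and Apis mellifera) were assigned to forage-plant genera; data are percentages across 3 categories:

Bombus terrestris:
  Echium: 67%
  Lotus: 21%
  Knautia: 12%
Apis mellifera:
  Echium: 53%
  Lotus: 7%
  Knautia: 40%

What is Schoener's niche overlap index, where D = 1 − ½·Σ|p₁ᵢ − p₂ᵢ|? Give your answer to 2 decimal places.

0.72

Convert percentages to proportions (divide by 100).
Σ|p₁ᵢ − p₂ᵢ| = 0.14 + 0.14 + 0.28 = 0.56
D = 1 − ½ × 0.56 = 1 − 0.280 = 0.7200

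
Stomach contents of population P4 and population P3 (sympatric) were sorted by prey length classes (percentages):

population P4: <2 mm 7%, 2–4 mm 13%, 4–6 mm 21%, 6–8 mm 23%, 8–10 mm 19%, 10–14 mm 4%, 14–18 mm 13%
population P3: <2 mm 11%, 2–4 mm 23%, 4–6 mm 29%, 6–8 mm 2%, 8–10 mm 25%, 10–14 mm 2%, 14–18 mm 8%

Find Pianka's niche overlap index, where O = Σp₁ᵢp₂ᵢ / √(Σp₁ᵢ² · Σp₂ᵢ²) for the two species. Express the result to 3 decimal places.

0.831

Convert percentages to proportions (divide by 100).
Σ p₁ᵢp₂ᵢ = 0.0077 + 0.0299 + 0.0609 + 0.0046 + 0.0475 + 0.0008 + 0.0104 = 0.1618
Σp_1ᵢ² = 0.07² + 0.13² + 0.21² + 0.23² + 0.19² + 0.04² + 0.13² = 0.0049 + 0.0169 + 0.0441 + 0.0529 + 0.0361 + 0.0016 + 0.0169 = 0.1734
Σp_2ᵢ² = 0.11² + 0.23² + 0.29² + 0.02² + 0.25² + 0.02² + 0.08² = 0.0121 + 0.0529 + 0.0841 + 0.0004 + 0.0625 + 0.0004 + 0.0064 = 0.2188
O = 0.1618 / √(0.1734 × 0.2188) = 0.1618 / 0.194782 = 0.83067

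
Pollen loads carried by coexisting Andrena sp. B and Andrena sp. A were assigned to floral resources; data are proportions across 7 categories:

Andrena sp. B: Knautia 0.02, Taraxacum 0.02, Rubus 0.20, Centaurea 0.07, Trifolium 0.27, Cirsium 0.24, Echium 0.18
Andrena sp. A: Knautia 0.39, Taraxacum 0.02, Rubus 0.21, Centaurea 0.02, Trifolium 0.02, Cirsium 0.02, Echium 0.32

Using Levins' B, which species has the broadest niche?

Andrena sp. B

Σp_Bᵢ² = 0.02² + 0.02² + 0.20² + 0.07² + 0.27² + 0.24² + 0.18² = 0.0004 + 0.0004 + 0.0400 + 0.0049 + 0.0729 + 0.0576 + 0.0324 = 0.2086
B_B = 1 / 0.2086 = 4.7939
Σp_Aᵢ² = 0.39² + 0.02² + 0.21² + 0.02² + 0.02² + 0.02² + 0.32² = 0.1521 + 0.0004 + 0.0441 + 0.0004 + 0.0004 + 0.0004 + 0.1024 = 0.3002
B_A = 1 / 0.3002 = 3.3311
Highest B → broadest niche (most generalist): Andrena sp. B (B = 4.79).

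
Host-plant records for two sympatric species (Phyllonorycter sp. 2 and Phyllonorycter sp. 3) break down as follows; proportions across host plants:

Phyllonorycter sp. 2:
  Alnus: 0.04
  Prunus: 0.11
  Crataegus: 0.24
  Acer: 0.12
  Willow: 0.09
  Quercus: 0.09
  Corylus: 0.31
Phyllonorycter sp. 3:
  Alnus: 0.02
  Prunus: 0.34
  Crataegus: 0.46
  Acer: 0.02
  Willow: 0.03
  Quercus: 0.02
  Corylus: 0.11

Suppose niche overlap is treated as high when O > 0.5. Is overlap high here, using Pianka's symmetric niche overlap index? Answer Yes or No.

Σ p₁ᵢp₂ᵢ = 0.0008 + 0.0374 + 0.1104 + 0.0024 + 0.0027 + 0.0018 + 0.0341 = 0.1896
Σp_1ᵢ² = 0.04² + 0.11² + 0.24² + 0.12² + 0.09² + 0.09² + 0.31² = 0.0016 + 0.0121 + 0.0576 + 0.0144 + 0.0081 + 0.0081 + 0.0961 = 0.1980
Σp_2ᵢ² = 0.02² + 0.34² + 0.46² + 0.02² + 0.03² + 0.02² + 0.11² = 0.0004 + 0.1156 + 0.2116 + 0.0004 + 0.0009 + 0.0004 + 0.0121 = 0.3414
O = 0.1896 / √(0.1980 × 0.3414) = 0.1896 / 0.25999 = 0.7293
O = 0.7293 > 0.5 → Yes.

Yes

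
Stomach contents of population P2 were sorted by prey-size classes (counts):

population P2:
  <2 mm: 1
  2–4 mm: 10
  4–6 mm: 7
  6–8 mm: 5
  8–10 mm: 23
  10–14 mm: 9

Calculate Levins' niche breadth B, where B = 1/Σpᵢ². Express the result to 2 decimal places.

Proportions for population P2 (n=55): 1/55=0.0182, 10/55=0.1818, 7/55=0.1273, 5/55=0.0909, 23/55=0.4182, 9/55=0.1636
Σpᵢ² = 0.0182² + 0.1818² + 0.1273² + 0.0909² + 0.4182² + 0.1636² = 0.000331 + 0.033051 + 0.016205 + 0.008263 + 0.174891 + 0.026765 = 0.259506
B = 1 / 0.259506 = 3.8535

3.85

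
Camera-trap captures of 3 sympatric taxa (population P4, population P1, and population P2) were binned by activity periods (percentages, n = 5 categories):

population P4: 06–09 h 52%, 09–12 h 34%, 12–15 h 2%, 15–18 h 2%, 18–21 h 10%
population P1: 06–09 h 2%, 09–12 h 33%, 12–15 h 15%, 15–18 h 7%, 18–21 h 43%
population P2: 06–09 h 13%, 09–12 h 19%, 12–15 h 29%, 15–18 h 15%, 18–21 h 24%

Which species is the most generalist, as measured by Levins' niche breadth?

Convert percentages to proportions (divide by 100).
Σp_P4ᵢ² = 0.52² + 0.34² + 0.02² + 0.02² + 0.10² = 0.2704 + 0.1156 + 0.0004 + 0.0004 + 0.0100 = 0.3968
B_P4 = 1 / 0.3968 = 2.5202
Σp_P1ᵢ² = 0.02² + 0.33² + 0.15² + 0.07² + 0.43² = 0.0004 + 0.1089 + 0.0225 + 0.0049 + 0.1849 = 0.3216
B_P1 = 1 / 0.3216 = 3.1095
Σp_P2ᵢ² = 0.13² + 0.19² + 0.29² + 0.15² + 0.24² = 0.0169 + 0.0361 + 0.0841 + 0.0225 + 0.0576 = 0.2172
B_P2 = 1 / 0.2172 = 4.6041
Highest B → broadest niche (most generalist): population P2 (B = 4.60).

population P2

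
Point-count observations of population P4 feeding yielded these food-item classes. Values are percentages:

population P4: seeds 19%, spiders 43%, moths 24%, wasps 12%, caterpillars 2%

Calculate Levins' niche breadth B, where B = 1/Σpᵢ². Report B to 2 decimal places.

Convert percentages to proportions (divide by 100).
Σpᵢ² = 0.19² + 0.43² + 0.24² + 0.12² + 0.02² = 0.0361 + 0.1849 + 0.0576 + 0.0144 + 0.0004 = 0.2934
B = 1 / 0.2934 = 3.4083

3.41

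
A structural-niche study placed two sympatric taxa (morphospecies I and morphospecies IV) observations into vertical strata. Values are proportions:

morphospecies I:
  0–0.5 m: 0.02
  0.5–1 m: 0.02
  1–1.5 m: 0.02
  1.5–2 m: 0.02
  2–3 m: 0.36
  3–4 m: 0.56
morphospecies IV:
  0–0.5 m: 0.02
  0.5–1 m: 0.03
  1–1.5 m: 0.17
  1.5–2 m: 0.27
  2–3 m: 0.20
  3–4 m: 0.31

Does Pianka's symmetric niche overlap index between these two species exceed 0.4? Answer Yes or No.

Yes

Σ p₁ᵢp₂ᵢ = 0.0004 + 0.0006 + 0.0034 + 0.0054 + 0.0720 + 0.1736 = 0.2554
Σp_1ᵢ² = 0.02² + 0.02² + 0.02² + 0.02² + 0.36² + 0.56² = 0.0004 + 0.0004 + 0.0004 + 0.0004 + 0.1296 + 0.3136 = 0.4448
Σp_2ᵢ² = 0.02² + 0.03² + 0.17² + 0.27² + 0.20² + 0.31² = 0.0004 + 0.0009 + 0.0289 + 0.0729 + 0.0400 + 0.0961 = 0.2392
O = 0.2554 / √(0.4448 × 0.2392) = 0.2554 / 0.32618 = 0.7830
O = 0.7830 > 0.4 → Yes.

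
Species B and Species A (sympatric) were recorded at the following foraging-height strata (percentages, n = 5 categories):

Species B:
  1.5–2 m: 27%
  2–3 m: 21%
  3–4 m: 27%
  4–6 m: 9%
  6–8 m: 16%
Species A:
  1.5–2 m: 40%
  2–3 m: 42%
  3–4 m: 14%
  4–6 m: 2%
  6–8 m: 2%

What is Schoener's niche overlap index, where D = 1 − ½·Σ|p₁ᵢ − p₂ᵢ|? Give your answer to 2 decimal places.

0.66

Convert percentages to proportions (divide by 100).
Σ|p₁ᵢ − p₂ᵢ| = 0.13 + 0.21 + 0.13 + 0.07 + 0.14 = 0.68
D = 1 − ½ × 0.68 = 1 − 0.340 = 0.6600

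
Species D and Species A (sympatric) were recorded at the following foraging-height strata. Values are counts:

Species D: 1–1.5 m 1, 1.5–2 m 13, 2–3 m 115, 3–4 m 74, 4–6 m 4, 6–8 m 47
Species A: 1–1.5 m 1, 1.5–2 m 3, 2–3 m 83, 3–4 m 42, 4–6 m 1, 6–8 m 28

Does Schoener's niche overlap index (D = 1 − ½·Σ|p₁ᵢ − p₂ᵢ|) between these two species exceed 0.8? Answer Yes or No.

Proportions for Species D (n=254): 1/254=0.0039, 13/254=0.0512, 115/254=0.4528, 74/254=0.2913, 4/254=0.0157, 47/254=0.1850
Proportions for Species A (n=158): 1/158=0.0063, 3/158=0.0190, 83/158=0.5253, 42/158=0.2658, 1/158=0.0063, 28/158=0.1772
Σ|p₁ᵢ − p₂ᵢ| = 0.0024 + 0.0322 + 0.0725 + 0.0255 + 0.0094 + 0.0078 = 0.1498
D = 1 − ½ × 0.1498 = 1 − 0.07490 = 0.92510
D = 0.92510 > 0.8 → Yes.

Yes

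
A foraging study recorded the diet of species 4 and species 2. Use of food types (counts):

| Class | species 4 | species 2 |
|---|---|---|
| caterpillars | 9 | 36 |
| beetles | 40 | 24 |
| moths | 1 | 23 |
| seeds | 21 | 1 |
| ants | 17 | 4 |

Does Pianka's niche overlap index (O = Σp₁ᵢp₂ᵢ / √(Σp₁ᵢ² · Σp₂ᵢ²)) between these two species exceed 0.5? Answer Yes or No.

Proportions for species 4 (n=88): 9/88=0.1023, 40/88=0.4545, 1/88=0.0114, 21/88=0.2386, 17/88=0.1932
Proportions for species 2 (n=88): 36/88=0.4091, 24/88=0.2727, 23/88=0.2614, 1/88=0.0114, 4/88=0.0455
Σ p₁ᵢp₂ᵢ = 0.041851 + 0.123942 + 0.002980 + 0.002720 + 0.008791 = 0.180284
Σp_1ᵢ² = 0.1023² + 0.4545² + 0.0114² + 0.2386² + 0.1932² = 0.010465 + 0.206570 + 0.000130 + 0.056930 + 0.037326 = 0.311421
Σp_2ᵢ² = 0.4091² + 0.2727² + 0.2614² + 0.0114² + 0.0455² = 0.167363 + 0.074365 + 0.068330 + 0.000130 + 0.002070 = 0.312258
O = 0.180284 / √(0.311421 × 0.312258) = 0.180284 / 0.3118392 = 0.5781
O = 0.5781 > 0.5 → Yes.

Yes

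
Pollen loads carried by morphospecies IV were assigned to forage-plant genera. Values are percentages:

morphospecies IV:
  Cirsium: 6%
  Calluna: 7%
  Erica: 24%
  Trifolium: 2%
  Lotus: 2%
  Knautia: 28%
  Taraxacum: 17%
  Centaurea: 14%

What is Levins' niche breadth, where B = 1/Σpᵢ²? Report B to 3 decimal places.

Convert percentages to proportions (divide by 100).
Σpᵢ² = 0.06² + 0.07² + 0.24² + 0.02² + 0.02² + 0.28² + 0.17² + 0.14² = 0.0036 + 0.0049 + 0.0576 + 0.0004 + 0.0004 + 0.0784 + 0.0289 + 0.0196 = 0.1938
B = 1 / 0.1938 = 5.15996

5.160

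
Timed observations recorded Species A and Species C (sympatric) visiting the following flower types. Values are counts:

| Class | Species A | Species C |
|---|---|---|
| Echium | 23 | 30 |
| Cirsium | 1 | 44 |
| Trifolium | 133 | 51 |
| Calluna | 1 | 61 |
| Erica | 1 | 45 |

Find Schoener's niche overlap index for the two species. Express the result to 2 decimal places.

Proportions for Species A (n=159): 23/159=0.1447, 1/159=0.0063, 133/159=0.8365, 1/159=0.0063, 1/159=0.0063
Proportions for Species C (n=231): 30/231=0.1299, 44/231=0.1905, 51/231=0.2208, 61/231=0.2641, 45/231=0.1948
Σ|p₁ᵢ − p₂ᵢ| = 0.0148 + 0.1842 + 0.6157 + 0.2578 + 0.1885 = 1.2610
D = 1 − ½ × 1.2610 = 1 − 0.63050 = 0.36950

0.37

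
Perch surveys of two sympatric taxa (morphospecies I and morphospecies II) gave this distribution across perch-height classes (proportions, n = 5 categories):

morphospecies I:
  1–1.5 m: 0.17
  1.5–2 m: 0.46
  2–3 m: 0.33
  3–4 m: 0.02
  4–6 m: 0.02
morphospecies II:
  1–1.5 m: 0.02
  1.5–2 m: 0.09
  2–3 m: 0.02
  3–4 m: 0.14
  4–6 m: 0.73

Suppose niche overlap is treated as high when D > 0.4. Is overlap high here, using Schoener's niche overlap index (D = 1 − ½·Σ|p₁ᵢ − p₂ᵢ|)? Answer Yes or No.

No

Σ|p₁ᵢ − p₂ᵢ| = 0.15 + 0.37 + 0.31 + 0.12 + 0.71 = 1.66
D = 1 − ½ × 1.66 = 1 − 0.830 = 0.1700
D = 0.1700 < 0.4 → No.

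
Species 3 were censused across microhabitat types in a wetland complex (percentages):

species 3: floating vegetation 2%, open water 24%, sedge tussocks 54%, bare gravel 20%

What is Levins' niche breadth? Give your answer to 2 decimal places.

Convert percentages to proportions (divide by 100).
Σpᵢ² = 0.02² + 0.24² + 0.54² + 0.20² = 0.0004 + 0.0576 + 0.2916 + 0.0400 = 0.3896
B = 1 / 0.3896 = 2.5667

2.57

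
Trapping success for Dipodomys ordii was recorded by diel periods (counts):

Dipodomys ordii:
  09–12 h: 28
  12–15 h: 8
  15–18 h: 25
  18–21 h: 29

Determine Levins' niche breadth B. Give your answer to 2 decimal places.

Proportions for Dipodomys ordii (n=90): 28/90=0.3111, 8/90=0.0889, 25/90=0.2778, 29/90=0.3222
Σpᵢ² = 0.3111² + 0.0889² + 0.2778² + 0.3222² = 0.096783 + 0.007903 + 0.077173 + 0.103813 = 0.285672
B = 1 / 0.285672 = 3.5005

3.50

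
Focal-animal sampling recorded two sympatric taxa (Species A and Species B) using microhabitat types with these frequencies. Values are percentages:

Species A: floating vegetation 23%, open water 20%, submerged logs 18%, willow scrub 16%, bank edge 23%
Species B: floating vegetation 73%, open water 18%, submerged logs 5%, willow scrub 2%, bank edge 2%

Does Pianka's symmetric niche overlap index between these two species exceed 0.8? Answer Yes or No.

No

Convert percentages to proportions (divide by 100).
Σ p₁ᵢp₂ᵢ = 0.1679 + 0.0360 + 0.0090 + 0.0032 + 0.0046 = 0.2207
Σp_1ᵢ² = 0.23² + 0.20² + 0.18² + 0.16² + 0.23² = 0.0529 + 0.0400 + 0.0324 + 0.0256 + 0.0529 = 0.2038
Σp_2ᵢ² = 0.73² + 0.18² + 0.05² + 0.02² + 0.02² = 0.5329 + 0.0324 + 0.0025 + 0.0004 + 0.0004 = 0.5686
O = 0.2207 / √(0.2038 × 0.5686) = 0.2207 / 0.34041 = 0.6483
O = 0.6483 < 0.8 → No.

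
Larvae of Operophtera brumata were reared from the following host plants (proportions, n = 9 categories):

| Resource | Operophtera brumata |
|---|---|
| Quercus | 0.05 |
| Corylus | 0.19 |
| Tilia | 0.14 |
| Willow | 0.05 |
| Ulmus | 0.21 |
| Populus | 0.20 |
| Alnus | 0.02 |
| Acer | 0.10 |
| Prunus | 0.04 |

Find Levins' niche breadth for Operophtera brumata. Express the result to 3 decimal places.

Σpᵢ² = 0.05² + 0.19² + 0.14² + 0.05² + 0.21² + 0.20² + 0.02² + 0.10² + 0.04² = 0.0025 + 0.0361 + 0.0196 + 0.0025 + 0.0441 + 0.0400 + 0.0004 + 0.0100 + 0.0016 = 0.1568
B = 1 / 0.1568 = 6.37755

6.378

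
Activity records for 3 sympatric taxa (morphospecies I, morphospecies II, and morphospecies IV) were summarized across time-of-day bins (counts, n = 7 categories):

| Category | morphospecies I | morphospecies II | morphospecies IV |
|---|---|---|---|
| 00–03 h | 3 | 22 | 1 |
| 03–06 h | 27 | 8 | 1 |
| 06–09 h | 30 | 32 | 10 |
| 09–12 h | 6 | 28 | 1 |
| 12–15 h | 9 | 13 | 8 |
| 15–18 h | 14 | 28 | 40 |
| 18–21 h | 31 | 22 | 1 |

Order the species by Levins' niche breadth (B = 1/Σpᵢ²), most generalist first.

morphospecies II > morphospecies I > morphospecies IV

Proportions for morphospecies I (n=120): 3/120=0.0250, 27/120=0.2250, 30/120=0.2500, 6/120=0.0500, 9/120=0.0750, 14/120=0.1167, 31/120=0.2583
Proportions for morphospecies II (n=153): 22/153=0.1438, 8/153=0.0523, 32/153=0.2092, 28/153=0.1830, 13/153=0.0850, 28/153=0.1830, 22/153=0.1438
Proportions for morphospecies IV (n=62): 1/62=0.0161, 1/62=0.0161, 10/62=0.1613, 1/62=0.0161, 8/62=0.1290, 40/62=0.6452, 1/62=0.0161
Σp_Iᵢ² = 0.0250² + 0.2250² + 0.2500² + 0.0500² + 0.0750² + 0.1167² + 0.2583² = 0.000625 + 0.050625 + 0.062500 + 0.002500 + 0.005625 + 0.013619 + 0.066719 = 0.202213
B_I = 1 / 0.202213 = 4.9453
Σp_IIᵢ² = 0.1438² + 0.0523² + 0.2092² + 0.1830² + 0.0850² + 0.1830² + 0.1438² = 0.020678 + 0.002735 + 0.043765 + 0.033489 + 0.007225 + 0.033489 + 0.020678 = 0.162059
B_II = 1 / 0.162059 = 6.1706
Σp_IVᵢ² = 0.0161² + 0.0161² + 0.1613² + 0.0161² + 0.1290² + 0.6452² + 0.0161² = 0.000259 + 0.000259 + 0.026018 + 0.000259 + 0.016641 + 0.416283 + 0.000259 = 0.459978
B_IV = 1 / 0.459978 = 2.1740
Ranking by B (broadest → narrowest): morphospecies II (6.17) > morphospecies I (4.95) > morphospecies IV (2.17)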